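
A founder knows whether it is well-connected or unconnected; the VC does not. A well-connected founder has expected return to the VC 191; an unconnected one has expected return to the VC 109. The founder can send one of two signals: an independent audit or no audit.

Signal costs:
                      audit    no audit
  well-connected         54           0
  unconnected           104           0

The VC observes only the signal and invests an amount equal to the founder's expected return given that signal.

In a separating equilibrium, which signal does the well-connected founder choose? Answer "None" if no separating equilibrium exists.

audit

Try well-connected → audit, unconnected → no audit:
  Under separation the VC infers type exactly: audit → well-connected (pays 191), no audit → unconnected (pays 109).
  Well-connected: audit gives 191 − 54 = 137; no audit gives 109 − 0 = 109. No deviation. ✓
  Unconnected: no audit gives 109 − 0 = 109; audit gives 191 − 104 = 87. No deviation. ✓
Both hold — the well-connected type sends audit.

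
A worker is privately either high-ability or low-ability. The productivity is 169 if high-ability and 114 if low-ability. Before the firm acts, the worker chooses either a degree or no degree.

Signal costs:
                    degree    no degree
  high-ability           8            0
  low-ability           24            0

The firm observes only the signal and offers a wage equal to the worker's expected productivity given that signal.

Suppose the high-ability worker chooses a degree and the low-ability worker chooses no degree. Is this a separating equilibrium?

If types separate, degree earns payment 169 and no degree earns 114.
High-ability: degree gives 169 − 8 = 161; no degree gives 114 − 0 = 114. No deviation. ✓
Low-ability: no degree gives 114 − 0 = 114; degree gives 169 − 24 = 145. Would deviate. ✗

No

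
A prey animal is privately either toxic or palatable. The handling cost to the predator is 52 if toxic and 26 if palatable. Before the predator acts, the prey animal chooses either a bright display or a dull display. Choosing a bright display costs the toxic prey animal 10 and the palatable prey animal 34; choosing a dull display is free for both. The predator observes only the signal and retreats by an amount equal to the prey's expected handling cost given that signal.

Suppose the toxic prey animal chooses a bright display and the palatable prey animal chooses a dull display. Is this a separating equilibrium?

Under separation the predator infers type exactly: bright display → toxic (pays 52), dull display → palatable (pays 26).
Toxic: bright display gives 52 − 10 = 42; dull display gives 26 − 0 = 26. No deviation. ✓
Palatable: dull display gives 26 − 0 = 26; bright display gives 52 − 34 = 18. No deviation. ✓
Neither type gains from mimicking the other.

Yes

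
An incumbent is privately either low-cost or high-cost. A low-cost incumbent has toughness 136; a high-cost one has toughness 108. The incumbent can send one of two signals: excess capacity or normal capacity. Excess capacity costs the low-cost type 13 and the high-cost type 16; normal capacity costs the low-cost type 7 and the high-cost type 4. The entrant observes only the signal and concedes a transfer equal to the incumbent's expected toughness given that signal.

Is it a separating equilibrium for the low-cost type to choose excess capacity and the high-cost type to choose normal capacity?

No

Under separation the entrant infers type exactly: excess capacity → low-cost (pays 136), normal capacity → high-cost (pays 108).
Low-cost: excess capacity gives 136 − 13 = 123; normal capacity gives 108 − 7 = 101. No deviation. ✓
High-cost: normal capacity gives 108 − 4 = 104; excess capacity gives 136 − 16 = 120. Would deviate. ✗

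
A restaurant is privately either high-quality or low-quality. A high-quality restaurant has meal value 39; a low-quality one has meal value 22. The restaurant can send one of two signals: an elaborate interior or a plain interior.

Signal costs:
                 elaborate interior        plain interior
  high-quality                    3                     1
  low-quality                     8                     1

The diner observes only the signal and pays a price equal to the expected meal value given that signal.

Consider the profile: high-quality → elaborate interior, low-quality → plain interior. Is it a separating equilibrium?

Under separation the diner infers type exactly: elaborate interior → high-quality (pays 39), plain interior → low-quality (pays 22).
High-quality: elaborate interior gives 39 − 3 = 36; plain interior gives 22 − 1 = 21. No deviation. ✓
Low-quality: plain interior gives 22 − 1 = 21; elaborate interior gives 39 − 8 = 31. Would deviate. ✗

No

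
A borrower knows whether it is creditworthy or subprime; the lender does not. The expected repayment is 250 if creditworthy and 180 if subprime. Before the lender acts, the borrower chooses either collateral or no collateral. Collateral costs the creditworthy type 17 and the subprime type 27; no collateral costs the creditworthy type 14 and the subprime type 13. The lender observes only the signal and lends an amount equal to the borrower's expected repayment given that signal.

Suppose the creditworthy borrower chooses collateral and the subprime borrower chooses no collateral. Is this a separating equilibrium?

If types separate, collateral earns payment 250 and no collateral earns 180.
Creditworthy: collateral gives 250 − 17 = 233; no collateral gives 180 − 14 = 166. No deviation. ✓
Subprime: no collateral gives 180 − 13 = 167; collateral gives 250 − 27 = 223. Would deviate. ✗

No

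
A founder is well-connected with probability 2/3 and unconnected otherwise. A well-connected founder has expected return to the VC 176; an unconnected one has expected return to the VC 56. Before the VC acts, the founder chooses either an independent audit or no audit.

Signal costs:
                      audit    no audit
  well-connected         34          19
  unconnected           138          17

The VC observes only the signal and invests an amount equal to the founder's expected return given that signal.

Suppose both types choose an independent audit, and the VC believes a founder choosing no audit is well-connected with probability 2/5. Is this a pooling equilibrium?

At the pooled signal (audit) the VC holds the prior 2/3 and pays 2/3·176 + 1/3·56 = 136. Off-path (no audit) belief 2/5 gives 2/5·176 + 3/5·56 = 104.
Well-connected: audit gives 136 − 34 = 102; no audit gives 104 − 19 = 85. Stays. ✓
Unconnected: audit gives 136 − 138 = -2; no audit gives 104 − 17 = 87. Deviates. ✗

No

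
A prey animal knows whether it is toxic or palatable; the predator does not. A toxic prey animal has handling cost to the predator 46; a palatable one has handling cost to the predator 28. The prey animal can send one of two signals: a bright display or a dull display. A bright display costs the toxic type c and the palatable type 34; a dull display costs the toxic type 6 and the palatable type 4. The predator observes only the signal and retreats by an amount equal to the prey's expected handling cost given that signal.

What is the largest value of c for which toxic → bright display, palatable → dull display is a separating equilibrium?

24

Under separation: bright display → toxic (pays 46); dull display → palatable (pays 28).
Palatable: 28 − 4 = 24 ≥ 46 − 34 = 12. Holds regardless of c. ✓
Toxic: 46 − c ≥ 28 − 6, so c ≤ 46 − 22 = 24.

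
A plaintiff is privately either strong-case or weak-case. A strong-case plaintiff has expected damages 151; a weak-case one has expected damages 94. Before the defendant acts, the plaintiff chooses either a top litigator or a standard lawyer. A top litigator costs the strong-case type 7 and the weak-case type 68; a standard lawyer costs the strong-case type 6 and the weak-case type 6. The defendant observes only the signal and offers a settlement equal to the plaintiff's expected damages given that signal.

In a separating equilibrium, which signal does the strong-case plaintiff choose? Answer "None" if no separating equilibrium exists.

Try strong-case → top litigator, weak-case → standard lawyer:
  If types separate, top litigator earns payment 151 and standard lawyer earns 94.
  Strong-case: top litigator gives 151 − 7 = 144; standard lawyer gives 94 − 6 = 88. No deviation. ✓
  Weak-case: standard lawyer gives 94 − 6 = 88; top litigator gives 151 − 68 = 83. No deviation. ✓
Both hold — the strong-case type sends top litigator.

top litigator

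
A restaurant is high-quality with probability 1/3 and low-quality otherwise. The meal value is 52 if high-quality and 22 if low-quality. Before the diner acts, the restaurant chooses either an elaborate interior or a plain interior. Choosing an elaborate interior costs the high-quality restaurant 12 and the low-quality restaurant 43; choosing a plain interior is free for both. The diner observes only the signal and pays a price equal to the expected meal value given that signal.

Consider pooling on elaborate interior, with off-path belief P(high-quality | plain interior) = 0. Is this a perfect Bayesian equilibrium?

On the equilibrium path (elaborate interior) the diner holds the prior 1/3 and pays 1/3·52 + 2/3·22 = 32. Off-path (plain interior) belief 0 gives 0·52 + 1·22 = 22.
High-quality: elaborate interior gives 32 − 12 = 20; plain interior gives 22 − 0 = 22. Deviates. ✗
Low-quality: elaborate interior gives 32 − 43 = -11; plain interior gives 22 − 0 = 22. Deviates. ✗

No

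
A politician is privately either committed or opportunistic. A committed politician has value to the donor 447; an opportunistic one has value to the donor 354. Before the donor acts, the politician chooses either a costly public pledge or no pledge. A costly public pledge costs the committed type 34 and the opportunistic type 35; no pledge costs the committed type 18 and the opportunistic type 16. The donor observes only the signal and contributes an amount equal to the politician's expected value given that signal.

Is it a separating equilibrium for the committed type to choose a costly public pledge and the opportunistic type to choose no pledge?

If types separate, pledge earns payment 447 and no pledge earns 354.
Committed: pledge gives 447 − 34 = 413; no pledge gives 354 − 18 = 336. No deviation. ✓
Opportunistic: no pledge gives 354 − 16 = 338; pledge gives 447 − 35 = 412. Would deviate. ✗

No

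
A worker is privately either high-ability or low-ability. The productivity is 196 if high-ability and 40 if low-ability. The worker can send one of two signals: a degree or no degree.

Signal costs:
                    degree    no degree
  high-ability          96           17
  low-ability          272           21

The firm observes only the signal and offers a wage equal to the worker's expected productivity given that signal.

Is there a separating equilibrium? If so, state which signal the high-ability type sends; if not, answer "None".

Try high-ability → degree, low-ability → no degree:
  Under separation the firm infers type exactly: degree → high-ability (pays 196), no degree → low-ability (pays 40).
  High-ability: degree gives 196 − 96 = 100; no degree gives 40 − 17 = 23. No deviation. ✓
  Low-ability: no degree gives 40 − 21 = 19; degree gives 196 − 272 = -76. No deviation. ✓
Both hold — the high-ability type sends degree.

degree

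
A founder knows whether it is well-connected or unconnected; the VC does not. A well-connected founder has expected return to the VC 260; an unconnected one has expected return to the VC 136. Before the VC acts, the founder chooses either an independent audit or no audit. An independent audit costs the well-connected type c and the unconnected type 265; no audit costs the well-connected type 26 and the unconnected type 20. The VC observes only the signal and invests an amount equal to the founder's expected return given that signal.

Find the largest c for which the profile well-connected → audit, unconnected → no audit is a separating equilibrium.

150

Under separation: audit → well-connected (pays 260); no audit → unconnected (pays 136).
Unconnected: 136 − 20 = 116 ≥ 260 − 265 = -5. Holds regardless of c. ✓
Well-connected: 260 − c ≥ 136 − 26, so c ≤ 260 − 110 = 150.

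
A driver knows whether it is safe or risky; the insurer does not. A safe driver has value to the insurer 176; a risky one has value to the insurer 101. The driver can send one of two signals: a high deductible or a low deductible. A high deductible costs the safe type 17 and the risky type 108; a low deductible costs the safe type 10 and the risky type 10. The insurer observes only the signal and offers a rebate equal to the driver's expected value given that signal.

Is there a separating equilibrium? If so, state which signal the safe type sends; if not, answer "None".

high deductible

Try safe → high deductible, risky → low deductible:
  If types separate, high deductible earns payment 176 and low deductible earns 101.
  Safe: high deductible gives 176 − 17 = 159; low deductible gives 101 − 10 = 91. No deviation. ✓
  Risky: low deductible gives 101 − 10 = 91; high deductible gives 176 − 108 = 68. No deviation. ✓
Both hold — the safe type sends high deductible.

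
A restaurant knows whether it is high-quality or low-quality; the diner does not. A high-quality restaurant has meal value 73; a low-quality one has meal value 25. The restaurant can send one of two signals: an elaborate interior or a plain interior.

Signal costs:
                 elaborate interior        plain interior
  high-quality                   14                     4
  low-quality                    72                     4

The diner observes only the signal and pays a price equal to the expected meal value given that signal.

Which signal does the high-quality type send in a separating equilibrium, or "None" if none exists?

Try high-quality → elaborate interior, low-quality → plain interior:
  If types separate, elaborate interior earns payment 73 and plain interior earns 25.
  High-quality: elaborate interior gives 73 − 14 = 59; plain interior gives 25 − 4 = 21. No deviation. ✓
  Low-quality: plain interior gives 25 − 4 = 21; elaborate interior gives 73 − 72 = 1. No deviation. ✓
Both hold — the high-quality type sends elaborate interior.

elaborate interior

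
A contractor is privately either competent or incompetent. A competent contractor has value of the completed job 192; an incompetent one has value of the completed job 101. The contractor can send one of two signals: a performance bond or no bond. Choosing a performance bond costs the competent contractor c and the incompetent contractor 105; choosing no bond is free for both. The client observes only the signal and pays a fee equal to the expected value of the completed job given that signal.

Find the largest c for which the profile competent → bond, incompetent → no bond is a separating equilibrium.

Under separation: bond → competent (pays 192); no bond → incompetent (pays 101).
Incompetent: 101 − 0 = 101 ≥ 192 − 105 = 87. Holds regardless of c. ✓
Competent: 192 − c ≥ 101 − 0, so c ≤ 192 − 101 = 91.

91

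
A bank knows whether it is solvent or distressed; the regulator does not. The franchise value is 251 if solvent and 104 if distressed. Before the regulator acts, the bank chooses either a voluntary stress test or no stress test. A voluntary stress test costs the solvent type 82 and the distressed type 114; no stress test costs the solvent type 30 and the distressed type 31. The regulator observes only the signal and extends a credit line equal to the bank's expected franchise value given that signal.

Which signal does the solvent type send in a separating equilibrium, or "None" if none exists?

None

Try solvent → stress test, distressed → no stress test:
  Under separation the regulator infers type exactly: stress test → solvent (pays 251), no stress test → distressed (pays 104).
  Solvent: stress test gives 251 − 82 = 169; no stress test gives 104 − 30 = 74. No deviation. ✓
  Distressed: no stress test gives 104 − 31 = 73; stress test gives 251 − 114 = 137. Would deviate. ✗
Try solvent → no stress test, distressed → stress test:
  Under separation the regulator infers type exactly: no stress test → solvent (pays 251), stress test → distressed (pays 104).
  Solvent: no stress test gives 251 − 30 = 221; stress test gives 104 − 82 = 22. No deviation. ✓
  Distressed: stress test gives 104 − 114 = -10; no stress test gives 251 − 31 = 220. Would deviate. ✗
Neither assignment is incentive-compatible.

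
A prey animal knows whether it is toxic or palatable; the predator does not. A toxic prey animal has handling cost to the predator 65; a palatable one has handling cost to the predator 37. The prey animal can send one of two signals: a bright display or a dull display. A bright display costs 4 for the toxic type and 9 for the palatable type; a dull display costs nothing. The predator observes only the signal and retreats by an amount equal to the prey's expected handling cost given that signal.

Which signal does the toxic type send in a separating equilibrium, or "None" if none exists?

None

Try toxic → bright display, palatable → dull display:
  If types separate, bright display earns payment 65 and dull display earns 37.
  Toxic: bright display gives 65 − 4 = 61; dull display gives 37 − 0 = 37. No deviation. ✓
  Palatable: dull display gives 37 − 0 = 37; bright display gives 65 − 9 = 56. Would deviate. ✗
Try toxic → dull display, palatable → bright display:
  If types separate, dull display earns payment 65 and bright display earns 37.
  Toxic: dull display gives 65 − 0 = 65; bright display gives 37 − 4 = 33. No deviation. ✓
  Palatable: bright display gives 37 − 9 = 28; dull display gives 65 − 0 = 65. Would deviate. ✗
Neither assignment is incentive-compatible.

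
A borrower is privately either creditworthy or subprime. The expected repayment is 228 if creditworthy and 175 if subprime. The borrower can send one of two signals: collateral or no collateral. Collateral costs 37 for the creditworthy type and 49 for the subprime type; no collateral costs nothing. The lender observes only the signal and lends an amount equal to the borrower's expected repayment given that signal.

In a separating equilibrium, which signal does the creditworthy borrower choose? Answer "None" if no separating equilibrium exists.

Try creditworthy → collateral, subprime → no collateral:
  If types separate, collateral earns payment 228 and no collateral earns 175.
  Creditworthy: collateral gives 228 − 37 = 191; no collateral gives 175 − 0 = 175. No deviation. ✓
  Subprime: no collateral gives 175 − 0 = 175; collateral gives 228 − 49 = 179. Would deviate. ✗
Try creditworthy → no collateral, subprime → collateral:
  If types separate, no collateral earns payment 228 and collateral earns 175.
  Creditworthy: no collateral gives 228 − 0 = 228; collateral gives 175 − 37 = 138. No deviation. ✓
  Subprime: collateral gives 175 − 49 = 126; no collateral gives 228 − 0 = 228. Would deviate. ✗
Neither assignment is incentive-compatible.

None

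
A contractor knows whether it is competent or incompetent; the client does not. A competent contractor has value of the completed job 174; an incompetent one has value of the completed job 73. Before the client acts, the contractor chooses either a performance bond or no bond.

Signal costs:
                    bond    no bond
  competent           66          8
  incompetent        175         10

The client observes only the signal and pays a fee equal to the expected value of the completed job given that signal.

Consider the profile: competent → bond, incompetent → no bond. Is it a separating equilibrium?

Yes

If types separate, bond earns payment 174 and no bond earns 73.
Competent: bond gives 174 − 66 = 108; no bond gives 73 − 8 = 65. No deviation. ✓
Incompetent: no bond gives 73 − 10 = 63; bond gives 174 − 175 = -1. No deviation. ✓
Both incentive constraints hold.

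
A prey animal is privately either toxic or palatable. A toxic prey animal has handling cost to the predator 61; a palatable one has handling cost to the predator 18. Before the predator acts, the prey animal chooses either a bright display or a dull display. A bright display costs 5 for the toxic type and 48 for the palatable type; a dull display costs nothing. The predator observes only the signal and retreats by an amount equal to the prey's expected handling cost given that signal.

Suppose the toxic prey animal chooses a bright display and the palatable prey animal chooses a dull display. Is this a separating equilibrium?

Yes

If types separate, bright display earns payment 61 and dull display earns 18.
Toxic: bright display gives 61 − 5 = 56; dull display gives 18 − 0 = 18. No deviation. ✓
Palatable: dull display gives 18 − 0 = 18; bright display gives 61 − 48 = 13. No deviation. ✓
Neither type gains from mimicking the other.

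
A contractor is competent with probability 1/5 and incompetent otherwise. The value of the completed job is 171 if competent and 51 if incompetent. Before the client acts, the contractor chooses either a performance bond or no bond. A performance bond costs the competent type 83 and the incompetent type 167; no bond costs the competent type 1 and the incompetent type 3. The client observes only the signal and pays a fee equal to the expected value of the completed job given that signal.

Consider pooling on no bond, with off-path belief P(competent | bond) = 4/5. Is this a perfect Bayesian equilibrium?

At the pooled signal (no bond) the client holds the prior 1/5 and pays 1/5·171 + 4/5·51 = 75. Off-path (bond) belief 4/5 gives 4/5·171 + 1/5·51 = 147.
Competent: no bond gives 75 − 1 = 74; bond gives 147 − 83 = 64. Stays. ✓
Incompetent: no bond gives 75 − 3 = 72; bond gives 147 − 167 = -20. Stays. ✓

Yes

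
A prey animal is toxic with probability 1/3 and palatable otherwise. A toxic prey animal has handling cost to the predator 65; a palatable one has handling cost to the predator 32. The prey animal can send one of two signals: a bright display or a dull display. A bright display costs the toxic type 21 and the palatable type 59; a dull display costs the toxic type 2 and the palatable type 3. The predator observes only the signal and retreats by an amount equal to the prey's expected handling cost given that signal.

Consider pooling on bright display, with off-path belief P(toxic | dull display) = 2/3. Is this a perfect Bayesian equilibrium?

At the pooled signal (bright display) the predator holds the prior 1/3 and pays 1/3·65 + 2/3·32 = 43. Off-path (dull display) belief 2/3 gives 2/3·65 + 1/3·32 = 54.
Toxic: bright display gives 43 − 21 = 22; dull display gives 54 − 2 = 52. Deviates. ✗
Palatable: bright display gives 43 − 59 = -16; dull display gives 54 − 3 = 51. Deviates. ✗

No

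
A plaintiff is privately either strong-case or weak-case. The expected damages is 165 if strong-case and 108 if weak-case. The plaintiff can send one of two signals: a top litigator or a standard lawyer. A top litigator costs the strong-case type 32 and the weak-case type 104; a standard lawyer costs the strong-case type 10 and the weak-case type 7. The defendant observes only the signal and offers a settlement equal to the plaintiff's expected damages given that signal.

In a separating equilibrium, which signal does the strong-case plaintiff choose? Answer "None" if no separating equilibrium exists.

top litigator

Try strong-case → top litigator, weak-case → standard lawyer:
  If types separate, top litigator earns payment 165 and standard lawyer earns 108.
  Strong-case: top litigator gives 165 − 32 = 133; standard lawyer gives 108 − 10 = 98. No deviation. ✓
  Weak-case: standard lawyer gives 108 − 7 = 101; top litigator gives 165 − 104 = 61. No deviation. ✓
Both hold — the strong-case type sends top litigator.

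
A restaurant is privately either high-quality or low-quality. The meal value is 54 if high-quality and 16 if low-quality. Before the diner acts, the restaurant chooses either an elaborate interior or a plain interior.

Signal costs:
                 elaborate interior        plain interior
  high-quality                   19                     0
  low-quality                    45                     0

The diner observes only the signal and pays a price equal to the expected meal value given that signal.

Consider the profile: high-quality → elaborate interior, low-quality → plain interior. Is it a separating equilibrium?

If types separate, elaborate interior earns payment 54 and plain interior earns 16.
High-quality: elaborate interior gives 54 − 19 = 35; plain interior gives 16 − 0 = 16. No deviation. ✓
Low-quality: plain interior gives 16 − 0 = 16; elaborate interior gives 54 − 45 = 9. No deviation. ✓
Neither type gains from mimicking the other.

Yes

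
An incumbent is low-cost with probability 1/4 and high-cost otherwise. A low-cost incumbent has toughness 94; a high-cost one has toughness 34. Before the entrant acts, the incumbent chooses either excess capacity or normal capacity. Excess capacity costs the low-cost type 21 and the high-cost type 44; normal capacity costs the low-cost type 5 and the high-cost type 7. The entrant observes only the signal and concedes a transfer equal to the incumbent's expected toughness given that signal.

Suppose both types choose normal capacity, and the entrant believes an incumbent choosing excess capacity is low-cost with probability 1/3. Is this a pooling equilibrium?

On the equilibrium path (normal capacity) the entrant holds the prior 1/4 and pays 1/4·94 + 3/4·34 = 49. Off-path (excess capacity) belief 1/3 gives 1/3·94 + 2/3·34 = 54.
Low-cost: normal capacity gives 49 − 5 = 44; excess capacity gives 54 − 21 = 33. Stays. ✓
High-cost: normal capacity gives 49 − 7 = 42; excess capacity gives 54 − 44 = 10. Stays. ✓
Beliefs are Bayes-consistent on-path and both types best-respond.

Yes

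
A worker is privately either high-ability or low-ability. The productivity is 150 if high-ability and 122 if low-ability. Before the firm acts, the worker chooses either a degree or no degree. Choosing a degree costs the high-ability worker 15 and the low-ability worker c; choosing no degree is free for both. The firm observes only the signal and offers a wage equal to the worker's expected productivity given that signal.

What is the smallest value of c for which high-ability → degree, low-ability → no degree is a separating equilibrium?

28

Under separation: degree → high-ability (pays 150); no degree → low-ability (pays 122).
High-ability: 150 − 15 = 135 ≥ 122 − 0 = 122. Holds regardless of c. ✓
Low-ability: 122 − 0 ≥ 150 − c, so c ≥ 150 − 122 = 28.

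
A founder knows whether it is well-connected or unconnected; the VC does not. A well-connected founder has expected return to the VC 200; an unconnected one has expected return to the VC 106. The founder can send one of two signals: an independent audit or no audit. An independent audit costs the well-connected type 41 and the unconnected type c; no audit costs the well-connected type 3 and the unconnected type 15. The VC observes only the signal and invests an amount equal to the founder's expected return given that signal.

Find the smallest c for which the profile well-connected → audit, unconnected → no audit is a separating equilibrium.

109

Under separation: audit → well-connected (pays 200); no audit → unconnected (pays 106).
Well-connected: 200 − 41 = 159 ≥ 106 − 3 = 103. Holds regardless of c. ✓
Unconnected: 106 − 15 ≥ 200 − c, so c ≥ 200 − 91 = 109.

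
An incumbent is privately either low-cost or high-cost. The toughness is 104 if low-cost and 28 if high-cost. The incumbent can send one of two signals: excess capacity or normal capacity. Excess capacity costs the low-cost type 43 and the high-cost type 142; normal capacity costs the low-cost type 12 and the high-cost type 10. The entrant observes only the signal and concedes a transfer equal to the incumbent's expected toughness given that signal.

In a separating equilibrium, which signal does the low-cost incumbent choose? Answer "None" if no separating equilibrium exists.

Try low-cost → excess capacity, high-cost → normal capacity:
  Under separation the entrant infers type exactly: excess capacity → low-cost (pays 104), normal capacity → high-cost (pays 28).
  Low-cost: excess capacity gives 104 − 43 = 61; normal capacity gives 28 − 12 = 16. No deviation. ✓
  High-cost: normal capacity gives 28 − 10 = 18; excess capacity gives 104 − 142 = -38. No deviation. ✓
Both hold — the low-cost type sends excess capacity.

excess capacity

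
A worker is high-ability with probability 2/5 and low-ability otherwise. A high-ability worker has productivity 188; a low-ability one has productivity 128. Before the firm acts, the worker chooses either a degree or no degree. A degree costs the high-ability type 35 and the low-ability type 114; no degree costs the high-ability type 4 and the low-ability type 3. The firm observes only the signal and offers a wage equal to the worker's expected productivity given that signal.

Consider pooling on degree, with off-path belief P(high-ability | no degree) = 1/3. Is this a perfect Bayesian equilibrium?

No

On the equilibrium path (degree) the firm holds the prior 2/5 and pays 2/5·188 + 3/5·128 = 152. Off-path (no degree) belief 1/3 gives 1/3·188 + 2/3·128 = 148.
High-ability: degree gives 152 − 35 = 117; no degree gives 148 − 4 = 144. Deviates. ✗
Low-ability: degree gives 152 − 114 = 38; no degree gives 148 − 3 = 145. Deviates. ✗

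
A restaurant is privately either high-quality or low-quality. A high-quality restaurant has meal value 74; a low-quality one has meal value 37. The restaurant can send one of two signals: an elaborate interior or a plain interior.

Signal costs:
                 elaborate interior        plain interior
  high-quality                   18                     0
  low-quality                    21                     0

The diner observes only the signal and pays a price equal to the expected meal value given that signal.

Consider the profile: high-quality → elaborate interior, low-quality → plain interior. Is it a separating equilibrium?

No

Under separation the diner infers type exactly: elaborate interior → high-quality (pays 74), plain interior → low-quality (pays 37).
High-quality: elaborate interior gives 74 − 18 = 56; plain interior gives 37 − 0 = 37. No deviation. ✓
Low-quality: plain interior gives 37 − 0 = 37; elaborate interior gives 74 − 21 = 53. Would deviate. ✗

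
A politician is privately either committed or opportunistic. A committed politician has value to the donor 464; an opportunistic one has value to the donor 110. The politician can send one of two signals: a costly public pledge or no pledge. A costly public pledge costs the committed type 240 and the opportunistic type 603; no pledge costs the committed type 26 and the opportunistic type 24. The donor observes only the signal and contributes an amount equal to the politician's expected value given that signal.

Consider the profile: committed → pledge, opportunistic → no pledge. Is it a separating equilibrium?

Yes

If types separate, pledge earns payment 464 and no pledge earns 110.
Committed: pledge gives 464 − 240 = 224; no pledge gives 110 − 26 = 84. No deviation. ✓
Opportunistic: no pledge gives 110 − 24 = 86; pledge gives 464 − 603 = -139. No deviation. ✓
Neither type gains from mimicking the other.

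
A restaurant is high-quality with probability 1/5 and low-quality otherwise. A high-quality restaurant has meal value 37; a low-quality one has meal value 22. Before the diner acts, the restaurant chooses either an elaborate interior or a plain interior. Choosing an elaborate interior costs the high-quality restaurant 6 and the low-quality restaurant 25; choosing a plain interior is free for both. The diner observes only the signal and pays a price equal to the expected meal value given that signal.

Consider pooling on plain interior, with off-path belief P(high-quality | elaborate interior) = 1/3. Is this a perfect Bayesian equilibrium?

At the pooled signal (plain interior) the diner holds the prior 1/5 and pays 1/5·37 + 4/5·22 = 25. Off-path (elaborate interior) belief 1/3 gives 1/3·37 + 2/3·22 = 27.
High-quality: plain interior gives 25 − 0 = 25; elaborate interior gives 27 − 6 = 21. Stays. ✓
Low-quality: plain interior gives 25 − 0 = 25; elaborate interior gives 27 − 25 = 2. Stays. ✓

Yes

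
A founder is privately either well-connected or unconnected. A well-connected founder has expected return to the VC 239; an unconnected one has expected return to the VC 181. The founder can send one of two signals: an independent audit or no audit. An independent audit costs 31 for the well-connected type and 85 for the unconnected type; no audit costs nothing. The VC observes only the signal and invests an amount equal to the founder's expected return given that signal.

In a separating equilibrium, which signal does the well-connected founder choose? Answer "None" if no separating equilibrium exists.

audit

Try well-connected → audit, unconnected → no audit:
  If types separate, audit earns payment 239 and no audit earns 181.
  Well-connected: audit gives 239 − 31 = 208; no audit gives 181 − 0 = 181. No deviation. ✓
  Unconnected: no audit gives 181 − 0 = 181; audit gives 239 − 85 = 154. No deviation. ✓
Both hold — the well-connected type sends audit.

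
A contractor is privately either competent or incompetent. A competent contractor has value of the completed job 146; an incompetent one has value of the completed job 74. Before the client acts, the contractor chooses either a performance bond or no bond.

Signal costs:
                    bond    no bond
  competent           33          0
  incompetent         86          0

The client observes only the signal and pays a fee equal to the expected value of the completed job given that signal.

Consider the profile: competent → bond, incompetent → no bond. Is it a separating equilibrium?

Yes

Under separation the client infers type exactly: bond → competent (pays 146), no bond → incompetent (pays 74).
Competent: bond gives 146 − 33 = 113; no bond gives 74 − 0 = 74. No deviation. ✓
Incompetent: no bond gives 74 − 0 = 74; bond gives 146 − 86 = 60. No deviation. ✓
Neither type gains from mimicking the other.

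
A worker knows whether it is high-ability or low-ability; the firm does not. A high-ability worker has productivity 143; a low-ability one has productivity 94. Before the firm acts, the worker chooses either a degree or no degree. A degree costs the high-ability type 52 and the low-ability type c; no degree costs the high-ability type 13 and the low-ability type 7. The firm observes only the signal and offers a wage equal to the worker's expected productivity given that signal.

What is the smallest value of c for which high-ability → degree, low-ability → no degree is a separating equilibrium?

Under separation: degree → high-ability (pays 143); no degree → low-ability (pays 94).
High-ability: 143 − 52 = 91 ≥ 94 − 13 = 81. Holds regardless of c. ✓
Low-ability: 94 − 7 ≥ 143 − c, so c ≥ 143 − 87 = 56.

56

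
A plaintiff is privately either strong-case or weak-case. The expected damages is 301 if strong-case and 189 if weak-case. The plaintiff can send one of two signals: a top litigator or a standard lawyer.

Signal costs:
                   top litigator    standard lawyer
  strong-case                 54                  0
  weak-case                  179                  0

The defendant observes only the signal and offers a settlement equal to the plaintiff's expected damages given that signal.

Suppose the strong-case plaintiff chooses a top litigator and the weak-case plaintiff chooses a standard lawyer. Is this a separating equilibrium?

Yes

Under separation the defendant infers type exactly: top litigator → strong-case (pays 301), standard lawyer → weak-case (pays 189).
Strong-case: top litigator gives 301 − 54 = 247; standard lawyer gives 189 − 0 = 189. No deviation. ✓
Weak-case: standard lawyer gives 189 − 0 = 189; top litigator gives 301 − 179 = 122. No deviation. ✓
Both incentive constraints hold.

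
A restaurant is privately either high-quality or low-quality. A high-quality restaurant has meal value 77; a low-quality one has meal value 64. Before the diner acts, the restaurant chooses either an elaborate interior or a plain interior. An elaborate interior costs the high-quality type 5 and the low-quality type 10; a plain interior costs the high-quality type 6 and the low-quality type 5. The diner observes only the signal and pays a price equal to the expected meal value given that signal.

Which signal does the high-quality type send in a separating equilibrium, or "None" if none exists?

Try high-quality → elaborate interior, low-quality → plain interior:
  Under separation the diner infers type exactly: elaborate interior → high-quality (pays 77), plain interior → low-quality (pays 64).
  High-quality: elaborate interior gives 77 − 5 = 72; plain interior gives 64 − 6 = 58. No deviation. ✓
  Low-quality: plain interior gives 64 − 5 = 59; elaborate interior gives 77 − 10 = 67. Would deviate. ✗
Try high-quality → plain interior, low-quality → elaborate interior:
  Under separation the diner infers type exactly: plain interior → high-quality (pays 77), elaborate interior → low-quality (pays 64).
  High-quality: plain interior gives 77 − 6 = 71; elaborate interior gives 64 − 5 = 59. No deviation. ✓
  Low-quality: elaborate interior gives 64 − 10 = 54; plain interior gives 77 − 5 = 72. Would deviate. ✗
Neither assignment is incentive-compatible.

None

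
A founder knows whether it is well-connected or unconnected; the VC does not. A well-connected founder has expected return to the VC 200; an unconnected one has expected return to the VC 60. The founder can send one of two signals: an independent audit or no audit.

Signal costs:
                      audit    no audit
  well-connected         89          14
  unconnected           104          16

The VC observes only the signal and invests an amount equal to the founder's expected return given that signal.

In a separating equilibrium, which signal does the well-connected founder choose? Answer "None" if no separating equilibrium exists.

None

Try well-connected → audit, unconnected → no audit:
  If types separate, audit earns payment 200 and no audit earns 60.
  Well-connected: audit gives 200 − 89 = 111; no audit gives 60 − 14 = 46. No deviation. ✓
  Unconnected: no audit gives 60 − 16 = 44; audit gives 200 − 104 = 96. Would deviate. ✗
Try well-connected → no audit, unconnected → audit:
  If types separate, no audit earns payment 200 and audit earns 60.
  Well-connected: no audit gives 200 − 14 = 186; audit gives 60 − 89 = -29. No deviation. ✓
  Unconnected: audit gives 60 − 104 = -44; no audit gives 200 − 16 = 184. Would deviate. ✗
Neither assignment is incentive-compatible.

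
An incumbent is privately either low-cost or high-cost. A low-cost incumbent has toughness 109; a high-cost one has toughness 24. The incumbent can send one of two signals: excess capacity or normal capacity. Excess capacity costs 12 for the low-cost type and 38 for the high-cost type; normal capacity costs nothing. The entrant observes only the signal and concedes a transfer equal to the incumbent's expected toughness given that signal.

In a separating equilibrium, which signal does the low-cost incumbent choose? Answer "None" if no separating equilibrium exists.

None

Try low-cost → excess capacity, high-cost → normal capacity:
  Under separation the entrant infers type exactly: excess capacity → low-cost (pays 109), normal capacity → high-cost (pays 24).
  Low-cost: excess capacity gives 109 − 12 = 97; normal capacity gives 24 − 0 = 24. No deviation. ✓
  High-cost: normal capacity gives 24 − 0 = 24; excess capacity gives 109 − 38 = 71. Would deviate. ✗
Try low-cost → normal capacity, high-cost → excess capacity:
  Under separation the entrant infers type exactly: normal capacity → low-cost (pays 109), excess capacity → high-cost (pays 24).
  Low-cost: normal capacity gives 109 − 0 = 109; excess capacity gives 24 − 12 = 12. No deviation. ✓
  High-cost: excess capacity gives 24 − 38 = -14; normal capacity gives 109 − 0 = 109. Would deviate. ✗
Neither assignment is incentive-compatible.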